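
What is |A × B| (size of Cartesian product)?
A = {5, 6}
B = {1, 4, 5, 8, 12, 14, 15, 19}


Set A = {5, 6} has 2 elements.
Set B = {1, 4, 5, 8, 12, 14, 15, 19} has 8 elements.
|A × B| = |A| × |B| = 2 × 8 = 16

16


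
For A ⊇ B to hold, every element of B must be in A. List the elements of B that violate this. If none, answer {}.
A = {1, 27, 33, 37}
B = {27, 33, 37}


Set A = {1, 27, 33, 37}
Set B = {27, 33, 37}
Check each element of B against A:
27 ∈ A, 33 ∈ A, 37 ∈ A
Elements of B not in A: {}

{}


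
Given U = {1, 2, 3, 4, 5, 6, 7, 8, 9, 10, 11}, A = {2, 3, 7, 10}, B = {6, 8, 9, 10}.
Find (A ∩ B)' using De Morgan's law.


U = {1, 2, 3, 4, 5, 6, 7, 8, 9, 10, 11}
A = {2, 3, 7, 10}, B = {6, 8, 9, 10}
A ∩ B = {10}
(A ∩ B)' = U \ (A ∩ B) = {1, 2, 3, 4, 5, 6, 7, 8, 9, 11}
Verification via A' ∪ B': A' = {1, 4, 5, 6, 8, 9, 11}, B' = {1, 2, 3, 4, 5, 7, 11}
A' ∪ B' = {1, 2, 3, 4, 5, 6, 7, 8, 9, 11} ✓

{1, 2, 3, 4, 5, 6, 7, 8, 9, 11}


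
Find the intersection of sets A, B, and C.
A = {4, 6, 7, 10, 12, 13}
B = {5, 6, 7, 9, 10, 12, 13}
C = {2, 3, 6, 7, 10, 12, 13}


Set A = {4, 6, 7, 10, 12, 13}
Set B = {5, 6, 7, 9, 10, 12, 13}
Set C = {2, 3, 6, 7, 10, 12, 13}
First, A ∩ B = {6, 7, 10, 12, 13}
Then, (A ∩ B) ∩ C = {6, 7, 10, 12, 13}

{6, 7, 10, 12, 13}


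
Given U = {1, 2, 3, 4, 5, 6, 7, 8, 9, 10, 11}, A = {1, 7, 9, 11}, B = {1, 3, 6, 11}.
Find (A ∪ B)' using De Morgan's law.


U = {1, 2, 3, 4, 5, 6, 7, 8, 9, 10, 11}
A = {1, 7, 9, 11}, B = {1, 3, 6, 11}
A ∪ B = {1, 3, 6, 7, 9, 11}
(A ∪ B)' = U \ (A ∪ B) = {2, 4, 5, 8, 10}
Verification via A' ∩ B': A' = {2, 3, 4, 5, 6, 8, 10}, B' = {2, 4, 5, 7, 8, 9, 10}
A' ∩ B' = {2, 4, 5, 8, 10} ✓

{2, 4, 5, 8, 10}


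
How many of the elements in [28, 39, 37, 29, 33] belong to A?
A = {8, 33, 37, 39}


Set A = {8, 33, 37, 39}
Candidates: [28, 39, 37, 29, 33]
Check each candidate:
28 ∉ A, 39 ∈ A, 37 ∈ A, 29 ∉ A, 33 ∈ A
Count of candidates in A: 3

3


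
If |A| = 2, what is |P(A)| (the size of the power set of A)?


The set has 2 elements.
The power set contains all possible subsets.
|P(A)| = 2^|A| = 2^2 = 4

4


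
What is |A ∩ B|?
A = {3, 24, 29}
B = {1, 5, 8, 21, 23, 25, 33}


Set A = {3, 24, 29}
Set B = {1, 5, 8, 21, 23, 25, 33}
A ∩ B = {}
|A ∩ B| = 0

0


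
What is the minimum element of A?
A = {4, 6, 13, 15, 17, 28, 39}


Set A = {4, 6, 13, 15, 17, 28, 39}
Elements in ascending order: 4, 6, 13, 15, 17, 28, 39
The smallest element is 4.

4


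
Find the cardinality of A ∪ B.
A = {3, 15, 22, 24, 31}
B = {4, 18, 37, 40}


Set A = {3, 15, 22, 24, 31}, |A| = 5
Set B = {4, 18, 37, 40}, |B| = 4
A ∩ B = {}, |A ∩ B| = 0
|A ∪ B| = |A| + |B| - |A ∩ B| = 5 + 4 - 0 = 9

9


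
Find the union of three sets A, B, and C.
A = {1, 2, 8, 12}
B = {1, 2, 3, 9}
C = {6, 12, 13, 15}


Set A = {1, 2, 8, 12}
Set B = {1, 2, 3, 9}
Set C = {6, 12, 13, 15}
First, A ∪ B = {1, 2, 3, 8, 9, 12}
Then, (A ∪ B) ∪ C = {1, 2, 3, 6, 8, 9, 12, 13, 15}

{1, 2, 3, 6, 8, 9, 12, 13, 15}


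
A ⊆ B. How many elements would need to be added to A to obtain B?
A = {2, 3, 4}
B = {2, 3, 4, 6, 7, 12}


Set A = {2, 3, 4}, |A| = 3
Set B = {2, 3, 4, 6, 7, 12}, |B| = 6
Since A ⊆ B: B \ A = {6, 7, 12}
|B| - |A| = 6 - 3 = 3

3


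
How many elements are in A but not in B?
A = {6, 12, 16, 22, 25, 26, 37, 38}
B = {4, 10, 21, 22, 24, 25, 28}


Set A = {6, 12, 16, 22, 25, 26, 37, 38}
Set B = {4, 10, 21, 22, 24, 25, 28}
A \ B = {6, 12, 16, 26, 37, 38}
|A \ B| = 6

6


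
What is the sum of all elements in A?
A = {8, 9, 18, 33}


Set A = {8, 9, 18, 33}
Sum = 8 + 9 + 18 + 33 = 68

68


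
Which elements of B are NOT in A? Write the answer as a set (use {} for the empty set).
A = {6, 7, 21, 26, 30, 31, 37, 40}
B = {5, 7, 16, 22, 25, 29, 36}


Set A = {6, 7, 21, 26, 30, 31, 37, 40}
Set B = {5, 7, 16, 22, 25, 29, 36}
Check each element of B against A:
5 ∉ A (include), 7 ∈ A, 16 ∉ A (include), 22 ∉ A (include), 25 ∉ A (include), 29 ∉ A (include), 36 ∉ A (include)
Elements of B not in A: {5, 16, 22, 25, 29, 36}

{5, 16, 22, 25, 29, 36}


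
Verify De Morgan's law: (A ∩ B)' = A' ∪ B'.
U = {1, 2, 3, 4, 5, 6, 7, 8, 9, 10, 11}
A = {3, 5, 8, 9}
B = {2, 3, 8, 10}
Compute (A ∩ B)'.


U = {1, 2, 3, 4, 5, 6, 7, 8, 9, 10, 11}
A = {3, 5, 8, 9}, B = {2, 3, 8, 10}
A ∩ B = {3, 8}
(A ∩ B)' = U \ (A ∩ B) = {1, 2, 4, 5, 6, 7, 9, 10, 11}
Verification via A' ∪ B': A' = {1, 2, 4, 6, 7, 10, 11}, B' = {1, 4, 5, 6, 7, 9, 11}
A' ∪ B' = {1, 2, 4, 5, 6, 7, 9, 10, 11} ✓

{1, 2, 4, 5, 6, 7, 9, 10, 11}


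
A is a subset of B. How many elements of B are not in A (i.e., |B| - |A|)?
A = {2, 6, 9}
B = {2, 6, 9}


Set A = {2, 6, 9}, |A| = 3
Set B = {2, 6, 9}, |B| = 3
Since A ⊆ B: B \ A = {}
|B| - |A| = 3 - 3 = 0

0


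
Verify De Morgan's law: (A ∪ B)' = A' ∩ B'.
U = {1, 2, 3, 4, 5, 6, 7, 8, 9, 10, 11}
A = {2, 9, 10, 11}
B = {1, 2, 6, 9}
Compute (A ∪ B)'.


U = {1, 2, 3, 4, 5, 6, 7, 8, 9, 10, 11}
A = {2, 9, 10, 11}, B = {1, 2, 6, 9}
A ∪ B = {1, 2, 6, 9, 10, 11}
(A ∪ B)' = U \ (A ∪ B) = {3, 4, 5, 7, 8}
Verification via A' ∩ B': A' = {1, 3, 4, 5, 6, 7, 8}, B' = {3, 4, 5, 7, 8, 10, 11}
A' ∩ B' = {3, 4, 5, 7, 8} ✓

{3, 4, 5, 7, 8}


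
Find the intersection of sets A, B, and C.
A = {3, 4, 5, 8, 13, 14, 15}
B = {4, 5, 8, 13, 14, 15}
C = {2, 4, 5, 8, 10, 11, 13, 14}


Set A = {3, 4, 5, 8, 13, 14, 15}
Set B = {4, 5, 8, 13, 14, 15}
Set C = {2, 4, 5, 8, 10, 11, 13, 14}
First, A ∩ B = {4, 5, 8, 13, 14, 15}
Then, (A ∩ B) ∩ C = {4, 5, 8, 13, 14}

{4, 5, 8, 13, 14}


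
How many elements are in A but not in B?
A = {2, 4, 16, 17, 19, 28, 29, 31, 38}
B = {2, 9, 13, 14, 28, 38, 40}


Set A = {2, 4, 16, 17, 19, 28, 29, 31, 38}
Set B = {2, 9, 13, 14, 28, 38, 40}
A \ B = {4, 16, 17, 19, 29, 31}
|A \ B| = 6

6


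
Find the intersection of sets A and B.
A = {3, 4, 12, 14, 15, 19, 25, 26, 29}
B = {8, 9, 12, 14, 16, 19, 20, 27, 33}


Set A = {3, 4, 12, 14, 15, 19, 25, 26, 29}
Set B = {8, 9, 12, 14, 16, 19, 20, 27, 33}
A ∩ B includes only elements in both sets.
Check each element of A against B:
3 ✗, 4 ✗, 12 ✓, 14 ✓, 15 ✗, 19 ✓, 25 ✗, 26 ✗, 29 ✗
A ∩ B = {12, 14, 19}

{12, 14, 19}


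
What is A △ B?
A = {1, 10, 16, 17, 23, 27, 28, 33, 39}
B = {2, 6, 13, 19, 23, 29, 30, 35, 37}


Set A = {1, 10, 16, 17, 23, 27, 28, 33, 39}
Set B = {2, 6, 13, 19, 23, 29, 30, 35, 37}
A △ B = (A \ B) ∪ (B \ A)
Elements in A but not B: {1, 10, 16, 17, 27, 28, 33, 39}
Elements in B but not A: {2, 6, 13, 19, 29, 30, 35, 37}
A △ B = {1, 2, 6, 10, 13, 16, 17, 19, 27, 28, 29, 30, 33, 35, 37, 39}

{1, 2, 6, 10, 13, 16, 17, 19, 27, 28, 29, 30, 33, 35, 37, 39}


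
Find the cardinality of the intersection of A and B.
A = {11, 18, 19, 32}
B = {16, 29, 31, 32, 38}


Set A = {11, 18, 19, 32}
Set B = {16, 29, 31, 32, 38}
A ∩ B = {32}
|A ∩ B| = 1

1


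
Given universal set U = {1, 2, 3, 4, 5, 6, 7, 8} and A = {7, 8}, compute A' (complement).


Universal set U = {1, 2, 3, 4, 5, 6, 7, 8}
Set A = {7, 8}
A' = U \ A = elements in U but not in A
Checking each element of U:
1 (not in A, include), 2 (not in A, include), 3 (not in A, include), 4 (not in A, include), 5 (not in A, include), 6 (not in A, include), 7 (in A, exclude), 8 (in A, exclude)
A' = {1, 2, 3, 4, 5, 6}

{1, 2, 3, 4, 5, 6}


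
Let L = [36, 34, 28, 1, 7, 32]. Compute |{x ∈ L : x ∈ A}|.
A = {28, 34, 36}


Set A = {28, 34, 36}
Candidates: [36, 34, 28, 1, 7, 32]
Check each candidate:
36 ∈ A, 34 ∈ A, 28 ∈ A, 1 ∉ A, 7 ∉ A, 32 ∉ A
Count of candidates in A: 3

3


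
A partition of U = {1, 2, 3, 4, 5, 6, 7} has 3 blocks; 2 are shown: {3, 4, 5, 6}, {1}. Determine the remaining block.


U = {1, 2, 3, 4, 5, 6, 7}
Shown blocks: {3, 4, 5, 6}, {1}
A partition's blocks are pairwise disjoint and cover U, so the missing block = U \ (union of shown blocks).
Union of shown blocks: {1, 3, 4, 5, 6}
Missing block = U \ (union) = {2, 7}

{2, 7}


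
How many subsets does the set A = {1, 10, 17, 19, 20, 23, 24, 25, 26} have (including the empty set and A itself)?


Set A = {1, 10, 17, 19, 20, 23, 24, 25, 26}
|A| = 9
The power set P(A) contains all subsets of A.
|P(A)| = 2^|A| = 2^9 = 512

512


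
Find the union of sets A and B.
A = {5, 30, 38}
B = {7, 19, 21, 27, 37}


Set A = {5, 30, 38}
Set B = {7, 19, 21, 27, 37}
A ∪ B includes all elements in either set.
Elements from A: {5, 30, 38}
Elements from B not already included: {7, 19, 21, 27, 37}
A ∪ B = {5, 7, 19, 21, 27, 30, 37, 38}

{5, 7, 19, 21, 27, 30, 37, 38}


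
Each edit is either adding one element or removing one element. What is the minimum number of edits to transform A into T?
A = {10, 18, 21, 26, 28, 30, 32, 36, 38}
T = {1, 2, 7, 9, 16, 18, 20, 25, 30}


Set A = {10, 18, 21, 26, 28, 30, 32, 36, 38}
Set T = {1, 2, 7, 9, 16, 18, 20, 25, 30}
Elements to remove from A (in A, not in T): {10, 21, 26, 28, 32, 36, 38} → 7 removals
Elements to add to A (in T, not in A): {1, 2, 7, 9, 16, 20, 25} → 7 additions
Total edits = 7 + 7 = 14

14


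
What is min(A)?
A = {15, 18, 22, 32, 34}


Set A = {15, 18, 22, 32, 34}
Elements in ascending order: 15, 18, 22, 32, 34
The smallest element is 15.

15


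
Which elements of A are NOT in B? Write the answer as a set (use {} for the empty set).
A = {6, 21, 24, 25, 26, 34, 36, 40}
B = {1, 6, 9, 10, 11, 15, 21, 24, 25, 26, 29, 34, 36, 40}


Set A = {6, 21, 24, 25, 26, 34, 36, 40}
Set B = {1, 6, 9, 10, 11, 15, 21, 24, 25, 26, 29, 34, 36, 40}
Check each element of A against B:
6 ∈ B, 21 ∈ B, 24 ∈ B, 25 ∈ B, 26 ∈ B, 34 ∈ B, 36 ∈ B, 40 ∈ B
Elements of A not in B: {}

{}


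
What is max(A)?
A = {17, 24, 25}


Set A = {17, 24, 25}
Elements in ascending order: 17, 24, 25
The largest element is 25.

25


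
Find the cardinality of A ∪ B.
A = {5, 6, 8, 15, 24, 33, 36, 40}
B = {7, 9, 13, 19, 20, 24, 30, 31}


Set A = {5, 6, 8, 15, 24, 33, 36, 40}, |A| = 8
Set B = {7, 9, 13, 19, 20, 24, 30, 31}, |B| = 8
A ∩ B = {24}, |A ∩ B| = 1
|A ∪ B| = |A| + |B| - |A ∩ B| = 8 + 8 - 1 = 15

15


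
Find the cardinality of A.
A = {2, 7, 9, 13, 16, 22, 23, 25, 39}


Set A = {2, 7, 9, 13, 16, 22, 23, 25, 39}
Listing elements: 2, 7, 9, 13, 16, 22, 23, 25, 39
Counting: 9 elements
|A| = 9

9


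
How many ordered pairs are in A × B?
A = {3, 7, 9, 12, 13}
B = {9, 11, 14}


Set A = {3, 7, 9, 12, 13} has 5 elements.
Set B = {9, 11, 14} has 3 elements.
|A × B| = |A| × |B| = 5 × 3 = 15

15


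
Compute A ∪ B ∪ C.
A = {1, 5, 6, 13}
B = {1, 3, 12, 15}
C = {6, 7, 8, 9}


Set A = {1, 5, 6, 13}
Set B = {1, 3, 12, 15}
Set C = {6, 7, 8, 9}
First, A ∪ B = {1, 3, 5, 6, 12, 13, 15}
Then, (A ∪ B) ∪ C = {1, 3, 5, 6, 7, 8, 9, 12, 13, 15}

{1, 3, 5, 6, 7, 8, 9, 12, 13, 15}


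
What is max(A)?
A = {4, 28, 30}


Set A = {4, 28, 30}
Elements in ascending order: 4, 28, 30
The largest element is 30.

30


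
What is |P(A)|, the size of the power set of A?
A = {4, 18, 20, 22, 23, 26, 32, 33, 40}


Set A = {4, 18, 20, 22, 23, 26, 32, 33, 40}
|A| = 9
The power set P(A) contains all subsets of A.
|P(A)| = 2^|A| = 2^9 = 512

512


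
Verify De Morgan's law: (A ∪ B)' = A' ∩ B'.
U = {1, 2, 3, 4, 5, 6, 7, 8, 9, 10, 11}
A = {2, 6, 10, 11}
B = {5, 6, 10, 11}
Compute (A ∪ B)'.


U = {1, 2, 3, 4, 5, 6, 7, 8, 9, 10, 11}
A = {2, 6, 10, 11}, B = {5, 6, 10, 11}
A ∪ B = {2, 5, 6, 10, 11}
(A ∪ B)' = U \ (A ∪ B) = {1, 3, 4, 7, 8, 9}
Verification via A' ∩ B': A' = {1, 3, 4, 5, 7, 8, 9}, B' = {1, 2, 3, 4, 7, 8, 9}
A' ∩ B' = {1, 3, 4, 7, 8, 9} ✓

{1, 3, 4, 7, 8, 9}


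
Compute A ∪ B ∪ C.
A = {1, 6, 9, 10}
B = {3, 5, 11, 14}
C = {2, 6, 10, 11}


Set A = {1, 6, 9, 10}
Set B = {3, 5, 11, 14}
Set C = {2, 6, 10, 11}
First, A ∪ B = {1, 3, 5, 6, 9, 10, 11, 14}
Then, (A ∪ B) ∪ C = {1, 2, 3, 5, 6, 9, 10, 11, 14}

{1, 2, 3, 5, 6, 9, 10, 11, 14}


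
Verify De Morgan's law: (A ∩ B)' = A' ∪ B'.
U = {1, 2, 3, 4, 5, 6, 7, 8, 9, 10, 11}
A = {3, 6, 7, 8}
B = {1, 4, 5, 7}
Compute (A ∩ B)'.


U = {1, 2, 3, 4, 5, 6, 7, 8, 9, 10, 11}
A = {3, 6, 7, 8}, B = {1, 4, 5, 7}
A ∩ B = {7}
(A ∩ B)' = U \ (A ∩ B) = {1, 2, 3, 4, 5, 6, 8, 9, 10, 11}
Verification via A' ∪ B': A' = {1, 2, 4, 5, 9, 10, 11}, B' = {2, 3, 6, 8, 9, 10, 11}
A' ∪ B' = {1, 2, 3, 4, 5, 6, 8, 9, 10, 11} ✓

{1, 2, 3, 4, 5, 6, 8, 9, 10, 11}


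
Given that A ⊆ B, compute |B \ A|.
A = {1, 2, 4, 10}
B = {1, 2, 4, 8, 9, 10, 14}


Set A = {1, 2, 4, 10}, |A| = 4
Set B = {1, 2, 4, 8, 9, 10, 14}, |B| = 7
Since A ⊆ B: B \ A = {8, 9, 14}
|B| - |A| = 7 - 4 = 3

3


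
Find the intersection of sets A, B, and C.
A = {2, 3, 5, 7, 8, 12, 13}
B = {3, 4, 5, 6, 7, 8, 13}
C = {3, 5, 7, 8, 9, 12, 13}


Set A = {2, 3, 5, 7, 8, 12, 13}
Set B = {3, 4, 5, 6, 7, 8, 13}
Set C = {3, 5, 7, 8, 9, 12, 13}
First, A ∩ B = {3, 5, 7, 8, 13}
Then, (A ∩ B) ∩ C = {3, 5, 7, 8, 13}

{3, 5, 7, 8, 13}


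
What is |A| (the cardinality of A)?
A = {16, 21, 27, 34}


Set A = {16, 21, 27, 34}
Listing elements: 16, 21, 27, 34
Counting: 4 elements
|A| = 4

4


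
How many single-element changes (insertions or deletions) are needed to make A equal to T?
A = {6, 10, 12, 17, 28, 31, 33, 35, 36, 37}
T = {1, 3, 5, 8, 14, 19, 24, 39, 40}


Set A = {6, 10, 12, 17, 28, 31, 33, 35, 36, 37}
Set T = {1, 3, 5, 8, 14, 19, 24, 39, 40}
Elements to remove from A (in A, not in T): {6, 10, 12, 17, 28, 31, 33, 35, 36, 37} → 10 removals
Elements to add to A (in T, not in A): {1, 3, 5, 8, 14, 19, 24, 39, 40} → 9 additions
Total edits = 10 + 9 = 19

19


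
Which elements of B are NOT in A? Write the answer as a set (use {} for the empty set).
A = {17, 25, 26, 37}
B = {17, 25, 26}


Set A = {17, 25, 26, 37}
Set B = {17, 25, 26}
Check each element of B against A:
17 ∈ A, 25 ∈ A, 26 ∈ A
Elements of B not in A: {}

{}


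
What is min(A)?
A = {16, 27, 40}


Set A = {16, 27, 40}
Elements in ascending order: 16, 27, 40
The smallest element is 16.

16


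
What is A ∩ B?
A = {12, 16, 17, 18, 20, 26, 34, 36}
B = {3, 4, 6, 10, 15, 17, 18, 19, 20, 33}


Set A = {12, 16, 17, 18, 20, 26, 34, 36}
Set B = {3, 4, 6, 10, 15, 17, 18, 19, 20, 33}
A ∩ B includes only elements in both sets.
Check each element of A against B:
12 ✗, 16 ✗, 17 ✓, 18 ✓, 20 ✓, 26 ✗, 34 ✗, 36 ✗
A ∩ B = {17, 18, 20}

{17, 18, 20}


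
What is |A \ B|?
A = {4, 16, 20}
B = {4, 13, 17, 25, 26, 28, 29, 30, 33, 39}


Set A = {4, 16, 20}
Set B = {4, 13, 17, 25, 26, 28, 29, 30, 33, 39}
A \ B = {16, 20}
|A \ B| = 2

2


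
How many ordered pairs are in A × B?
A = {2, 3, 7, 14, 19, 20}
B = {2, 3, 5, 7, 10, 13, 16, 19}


Set A = {2, 3, 7, 14, 19, 20} has 6 elements.
Set B = {2, 3, 5, 7, 10, 13, 16, 19} has 8 elements.
|A × B| = |A| × |B| = 6 × 8 = 48

48


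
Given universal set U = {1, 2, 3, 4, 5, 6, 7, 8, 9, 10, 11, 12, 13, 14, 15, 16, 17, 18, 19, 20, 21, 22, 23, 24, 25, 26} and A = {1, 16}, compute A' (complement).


Universal set U = {1, 2, 3, 4, 5, 6, 7, 8, 9, 10, 11, 12, 13, 14, 15, 16, 17, 18, 19, 20, 21, 22, 23, 24, 25, 26}
Set A = {1, 16}
A' = U \ A = elements in U but not in A
Checking each element of U:
1 (in A, exclude), 2 (not in A, include), 3 (not in A, include), 4 (not in A, include), 5 (not in A, include), 6 (not in A, include), 7 (not in A, include), 8 (not in A, include), 9 (not in A, include), 10 (not in A, include), 11 (not in A, include), 12 (not in A, include), 13 (not in A, include), 14 (not in A, include), 15 (not in A, include), 16 (in A, exclude), 17 (not in A, include), 18 (not in A, include), 19 (not in A, include), 20 (not in A, include), 21 (not in A, include), 22 (not in A, include), 23 (not in A, include), 24 (not in A, include), 25 (not in A, include), 26 (not in A, include)
A' = {2, 3, 4, 5, 6, 7, 8, 9, 10, 11, 12, 13, 14, 15, 17, 18, 19, 20, 21, 22, 23, 24, 25, 26}

{2, 3, 4, 5, 6, 7, 8, 9, 10, 11, 12, 13, 14, 15, 17, 18, 19, 20, 21, 22, 23, 24, 25, 26}


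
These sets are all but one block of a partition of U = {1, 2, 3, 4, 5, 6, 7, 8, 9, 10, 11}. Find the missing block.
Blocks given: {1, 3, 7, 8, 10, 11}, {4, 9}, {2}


U = {1, 2, 3, 4, 5, 6, 7, 8, 9, 10, 11}
Shown blocks: {1, 3, 7, 8, 10, 11}, {4, 9}, {2}
A partition's blocks are pairwise disjoint and cover U, so the missing block = U \ (union of shown blocks).
Union of shown blocks: {1, 2, 3, 4, 7, 8, 9, 10, 11}
Missing block = U \ (union) = {5, 6}

{5, 6}


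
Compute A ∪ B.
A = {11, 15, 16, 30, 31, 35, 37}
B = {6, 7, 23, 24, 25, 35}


Set A = {11, 15, 16, 30, 31, 35, 37}
Set B = {6, 7, 23, 24, 25, 35}
A ∪ B includes all elements in either set.
Elements from A: {11, 15, 16, 30, 31, 35, 37}
Elements from B not already included: {6, 7, 23, 24, 25}
A ∪ B = {6, 7, 11, 15, 16, 23, 24, 25, 30, 31, 35, 37}

{6, 7, 11, 15, 16, 23, 24, 25, 30, 31, 35, 37}


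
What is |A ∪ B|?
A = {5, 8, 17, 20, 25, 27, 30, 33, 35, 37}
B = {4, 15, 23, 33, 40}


Set A = {5, 8, 17, 20, 25, 27, 30, 33, 35, 37}, |A| = 10
Set B = {4, 15, 23, 33, 40}, |B| = 5
A ∩ B = {33}, |A ∩ B| = 1
|A ∪ B| = |A| + |B| - |A ∩ B| = 10 + 5 - 1 = 14

14


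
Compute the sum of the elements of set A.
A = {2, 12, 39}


Set A = {2, 12, 39}
Sum = 2 + 12 + 39 = 53

53


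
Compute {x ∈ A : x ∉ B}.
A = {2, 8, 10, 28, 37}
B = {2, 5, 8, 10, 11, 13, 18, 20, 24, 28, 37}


Set A = {2, 8, 10, 28, 37}
Set B = {2, 5, 8, 10, 11, 13, 18, 20, 24, 28, 37}
Check each element of A against B:
2 ∈ B, 8 ∈ B, 10 ∈ B, 28 ∈ B, 37 ∈ B
Elements of A not in B: {}

{}


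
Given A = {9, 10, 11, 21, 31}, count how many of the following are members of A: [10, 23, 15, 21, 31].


Set A = {9, 10, 11, 21, 31}
Candidates: [10, 23, 15, 21, 31]
Check each candidate:
10 ∈ A, 23 ∉ A, 15 ∉ A, 21 ∈ A, 31 ∈ A
Count of candidates in A: 3

3


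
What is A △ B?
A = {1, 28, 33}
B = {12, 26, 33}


Set A = {1, 28, 33}
Set B = {12, 26, 33}
A △ B = (A \ B) ∪ (B \ A)
Elements in A but not B: {1, 28}
Elements in B but not A: {12, 26}
A △ B = {1, 12, 26, 28}

{1, 12, 26, 28}


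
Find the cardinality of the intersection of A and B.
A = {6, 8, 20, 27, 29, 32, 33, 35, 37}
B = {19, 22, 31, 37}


Set A = {6, 8, 20, 27, 29, 32, 33, 35, 37}
Set B = {19, 22, 31, 37}
A ∩ B = {37}
|A ∩ B| = 1

1


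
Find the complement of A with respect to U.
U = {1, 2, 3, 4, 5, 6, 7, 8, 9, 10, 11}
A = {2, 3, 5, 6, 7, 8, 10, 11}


Universal set U = {1, 2, 3, 4, 5, 6, 7, 8, 9, 10, 11}
Set A = {2, 3, 5, 6, 7, 8, 10, 11}
A' = U \ A = elements in U but not in A
Checking each element of U:
1 (not in A, include), 2 (in A, exclude), 3 (in A, exclude), 4 (not in A, include), 5 (in A, exclude), 6 (in A, exclude), 7 (in A, exclude), 8 (in A, exclude), 9 (not in A, include), 10 (in A, exclude), 11 (in A, exclude)
A' = {1, 4, 9}

{1, 4, 9}


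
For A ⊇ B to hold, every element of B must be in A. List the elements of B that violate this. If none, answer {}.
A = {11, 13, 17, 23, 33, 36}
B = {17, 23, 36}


Set A = {11, 13, 17, 23, 33, 36}
Set B = {17, 23, 36}
Check each element of B against A:
17 ∈ A, 23 ∈ A, 36 ∈ A
Elements of B not in A: {}

{}


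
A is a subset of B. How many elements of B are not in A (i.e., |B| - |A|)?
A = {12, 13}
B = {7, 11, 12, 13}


Set A = {12, 13}, |A| = 2
Set B = {7, 11, 12, 13}, |B| = 4
Since A ⊆ B: B \ A = {7, 11}
|B| - |A| = 4 - 2 = 2

2


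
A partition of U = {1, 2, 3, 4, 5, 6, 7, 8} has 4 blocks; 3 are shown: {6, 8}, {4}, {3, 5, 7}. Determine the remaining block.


U = {1, 2, 3, 4, 5, 6, 7, 8}
Shown blocks: {6, 8}, {4}, {3, 5, 7}
A partition's blocks are pairwise disjoint and cover U, so the missing block = U \ (union of shown blocks).
Union of shown blocks: {3, 4, 5, 6, 7, 8}
Missing block = U \ (union) = {1, 2}

{1, 2}


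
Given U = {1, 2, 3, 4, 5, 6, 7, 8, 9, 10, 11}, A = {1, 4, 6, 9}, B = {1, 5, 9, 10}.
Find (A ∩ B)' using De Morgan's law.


U = {1, 2, 3, 4, 5, 6, 7, 8, 9, 10, 11}
A = {1, 4, 6, 9}, B = {1, 5, 9, 10}
A ∩ B = {1, 9}
(A ∩ B)' = U \ (A ∩ B) = {2, 3, 4, 5, 6, 7, 8, 10, 11}
Verification via A' ∪ B': A' = {2, 3, 5, 7, 8, 10, 11}, B' = {2, 3, 4, 6, 7, 8, 11}
A' ∪ B' = {2, 3, 4, 5, 6, 7, 8, 10, 11} ✓

{2, 3, 4, 5, 6, 7, 8, 10, 11}


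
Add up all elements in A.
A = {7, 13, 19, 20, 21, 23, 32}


Set A = {7, 13, 19, 20, 21, 23, 32}
Sum = 7 + 13 + 19 + 20 + 21 + 23 + 32 = 135

135


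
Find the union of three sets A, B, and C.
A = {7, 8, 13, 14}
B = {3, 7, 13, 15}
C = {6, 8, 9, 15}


Set A = {7, 8, 13, 14}
Set B = {3, 7, 13, 15}
Set C = {6, 8, 9, 15}
First, A ∪ B = {3, 7, 8, 13, 14, 15}
Then, (A ∪ B) ∪ C = {3, 6, 7, 8, 9, 13, 14, 15}

{3, 6, 7, 8, 9, 13, 14, 15}


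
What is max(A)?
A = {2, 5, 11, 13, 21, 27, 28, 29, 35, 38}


Set A = {2, 5, 11, 13, 21, 27, 28, 29, 35, 38}
Elements in ascending order: 2, 5, 11, 13, 21, 27, 28, 29, 35, 38
The largest element is 38.

38


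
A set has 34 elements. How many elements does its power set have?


The set has 34 elements.
The power set contains all possible subsets.
|P(A)| = 2^|A| = 2^34 = 17179869184

17179869184


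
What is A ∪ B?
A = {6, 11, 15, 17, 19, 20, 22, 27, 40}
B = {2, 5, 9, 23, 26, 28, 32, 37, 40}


Set A = {6, 11, 15, 17, 19, 20, 22, 27, 40}
Set B = {2, 5, 9, 23, 26, 28, 32, 37, 40}
A ∪ B includes all elements in either set.
Elements from A: {6, 11, 15, 17, 19, 20, 22, 27, 40}
Elements from B not already included: {2, 5, 9, 23, 26, 28, 32, 37}
A ∪ B = {2, 5, 6, 9, 11, 15, 17, 19, 20, 22, 23, 26, 27, 28, 32, 37, 40}

{2, 5, 6, 9, 11, 15, 17, 19, 20, 22, 23, 26, 27, 28, 32, 37, 40}


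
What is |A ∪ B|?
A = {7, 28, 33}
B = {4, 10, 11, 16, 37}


Set A = {7, 28, 33}, |A| = 3
Set B = {4, 10, 11, 16, 37}, |B| = 5
A ∩ B = {}, |A ∩ B| = 0
|A ∪ B| = |A| + |B| - |A ∩ B| = 3 + 5 - 0 = 8

8


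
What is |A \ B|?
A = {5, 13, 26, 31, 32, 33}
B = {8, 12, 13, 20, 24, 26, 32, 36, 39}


Set A = {5, 13, 26, 31, 32, 33}
Set B = {8, 12, 13, 20, 24, 26, 32, 36, 39}
A \ B = {5, 31, 33}
|A \ B| = 3

3


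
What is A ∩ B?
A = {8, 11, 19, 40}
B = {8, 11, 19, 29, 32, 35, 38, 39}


Set A = {8, 11, 19, 40}
Set B = {8, 11, 19, 29, 32, 35, 38, 39}
A ∩ B includes only elements in both sets.
Check each element of A against B:
8 ✓, 11 ✓, 19 ✓, 40 ✗
A ∩ B = {8, 11, 19}

{8, 11, 19}


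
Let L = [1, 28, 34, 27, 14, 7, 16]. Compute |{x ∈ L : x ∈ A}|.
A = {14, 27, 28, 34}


Set A = {14, 27, 28, 34}
Candidates: [1, 28, 34, 27, 14, 7, 16]
Check each candidate:
1 ∉ A, 28 ∈ A, 34 ∈ A, 27 ∈ A, 14 ∈ A, 7 ∉ A, 16 ∉ A
Count of candidates in A: 4

4


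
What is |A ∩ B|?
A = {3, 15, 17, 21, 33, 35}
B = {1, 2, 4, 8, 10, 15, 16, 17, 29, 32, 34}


Set A = {3, 15, 17, 21, 33, 35}
Set B = {1, 2, 4, 8, 10, 15, 16, 17, 29, 32, 34}
A ∩ B = {15, 17}
|A ∩ B| = 2

2


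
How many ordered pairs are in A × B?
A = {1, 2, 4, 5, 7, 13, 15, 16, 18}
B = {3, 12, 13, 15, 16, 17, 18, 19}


Set A = {1, 2, 4, 5, 7, 13, 15, 16, 18} has 9 elements.
Set B = {3, 12, 13, 15, 16, 17, 18, 19} has 8 elements.
|A × B| = |A| × |B| = 9 × 8 = 72

72


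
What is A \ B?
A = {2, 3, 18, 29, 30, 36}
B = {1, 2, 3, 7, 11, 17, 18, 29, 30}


Set A = {2, 3, 18, 29, 30, 36}
Set B = {1, 2, 3, 7, 11, 17, 18, 29, 30}
A \ B includes elements in A that are not in B.
Check each element of A:
2 (in B, remove), 3 (in B, remove), 18 (in B, remove), 29 (in B, remove), 30 (in B, remove), 36 (not in B, keep)
A \ B = {36}

{36}


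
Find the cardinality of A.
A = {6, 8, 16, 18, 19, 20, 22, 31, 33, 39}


Set A = {6, 8, 16, 18, 19, 20, 22, 31, 33, 39}
Listing elements: 6, 8, 16, 18, 19, 20, 22, 31, 33, 39
Counting: 10 elements
|A| = 10

10


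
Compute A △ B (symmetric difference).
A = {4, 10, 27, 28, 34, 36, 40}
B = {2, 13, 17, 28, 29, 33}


Set A = {4, 10, 27, 28, 34, 36, 40}
Set B = {2, 13, 17, 28, 29, 33}
A △ B = (A \ B) ∪ (B \ A)
Elements in A but not B: {4, 10, 27, 34, 36, 40}
Elements in B but not A: {2, 13, 17, 29, 33}
A △ B = {2, 4, 10, 13, 17, 27, 29, 33, 34, 36, 40}

{2, 4, 10, 13, 17, 27, 29, 33, 34, 36, 40}


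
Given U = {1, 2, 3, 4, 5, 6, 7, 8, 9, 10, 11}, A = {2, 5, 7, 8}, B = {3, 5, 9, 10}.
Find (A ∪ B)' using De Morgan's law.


U = {1, 2, 3, 4, 5, 6, 7, 8, 9, 10, 11}
A = {2, 5, 7, 8}, B = {3, 5, 9, 10}
A ∪ B = {2, 3, 5, 7, 8, 9, 10}
(A ∪ B)' = U \ (A ∪ B) = {1, 4, 6, 11}
Verification via A' ∩ B': A' = {1, 3, 4, 6, 9, 10, 11}, B' = {1, 2, 4, 6, 7, 8, 11}
A' ∩ B' = {1, 4, 6, 11} ✓

{1, 4, 6, 11}


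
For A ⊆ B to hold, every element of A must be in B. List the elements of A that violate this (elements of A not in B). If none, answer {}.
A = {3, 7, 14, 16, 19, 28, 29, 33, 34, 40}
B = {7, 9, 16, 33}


Set A = {3, 7, 14, 16, 19, 28, 29, 33, 34, 40}
Set B = {7, 9, 16, 33}
Check each element of A against B:
3 ∉ B (include), 7 ∈ B, 14 ∉ B (include), 16 ∈ B, 19 ∉ B (include), 28 ∉ B (include), 29 ∉ B (include), 33 ∈ B, 34 ∉ B (include), 40 ∉ B (include)
Elements of A not in B: {3, 14, 19, 28, 29, 34, 40}

{3, 14, 19, 28, 29, 34, 40}


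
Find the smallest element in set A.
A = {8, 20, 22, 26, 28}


Set A = {8, 20, 22, 26, 28}
Elements in ascending order: 8, 20, 22, 26, 28
The smallest element is 8.

8


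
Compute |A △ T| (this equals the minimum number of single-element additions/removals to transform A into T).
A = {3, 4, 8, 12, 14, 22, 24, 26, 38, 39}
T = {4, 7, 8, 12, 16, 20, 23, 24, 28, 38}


Set A = {3, 4, 8, 12, 14, 22, 24, 26, 38, 39}
Set T = {4, 7, 8, 12, 16, 20, 23, 24, 28, 38}
Elements to remove from A (in A, not in T): {3, 14, 22, 26, 39} → 5 removals
Elements to add to A (in T, not in A): {7, 16, 20, 23, 28} → 5 additions
Total edits = 5 + 5 = 10

10


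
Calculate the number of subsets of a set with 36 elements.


The set has 36 elements.
The power set contains all possible subsets.
|P(A)| = 2^|A| = 2^36 = 68719476736

68719476736


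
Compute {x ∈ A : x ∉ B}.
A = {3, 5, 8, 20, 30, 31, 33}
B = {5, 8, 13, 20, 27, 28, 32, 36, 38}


Set A = {3, 5, 8, 20, 30, 31, 33}
Set B = {5, 8, 13, 20, 27, 28, 32, 36, 38}
Check each element of A against B:
3 ∉ B (include), 5 ∈ B, 8 ∈ B, 20 ∈ B, 30 ∉ B (include), 31 ∉ B (include), 33 ∉ B (include)
Elements of A not in B: {3, 30, 31, 33}

{3, 30, 31, 33}


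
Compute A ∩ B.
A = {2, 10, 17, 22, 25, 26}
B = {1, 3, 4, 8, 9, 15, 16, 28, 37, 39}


Set A = {2, 10, 17, 22, 25, 26}
Set B = {1, 3, 4, 8, 9, 15, 16, 28, 37, 39}
A ∩ B includes only elements in both sets.
Check each element of A against B:
2 ✗, 10 ✗, 17 ✗, 22 ✗, 25 ✗, 26 ✗
A ∩ B = {}

{}


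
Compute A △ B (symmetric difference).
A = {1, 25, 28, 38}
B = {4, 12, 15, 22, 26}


Set A = {1, 25, 28, 38}
Set B = {4, 12, 15, 22, 26}
A △ B = (A \ B) ∪ (B \ A)
Elements in A but not B: {1, 25, 28, 38}
Elements in B but not A: {4, 12, 15, 22, 26}
A △ B = {1, 4, 12, 15, 22, 25, 26, 28, 38}

{1, 4, 12, 15, 22, 25, 26, 28, 38}


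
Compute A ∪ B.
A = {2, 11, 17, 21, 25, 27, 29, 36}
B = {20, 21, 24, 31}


Set A = {2, 11, 17, 21, 25, 27, 29, 36}
Set B = {20, 21, 24, 31}
A ∪ B includes all elements in either set.
Elements from A: {2, 11, 17, 21, 25, 27, 29, 36}
Elements from B not already included: {20, 24, 31}
A ∪ B = {2, 11, 17, 20, 21, 24, 25, 27, 29, 31, 36}

{2, 11, 17, 20, 21, 24, 25, 27, 29, 31, 36}


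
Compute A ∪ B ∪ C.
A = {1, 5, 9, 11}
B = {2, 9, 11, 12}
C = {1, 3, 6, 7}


Set A = {1, 5, 9, 11}
Set B = {2, 9, 11, 12}
Set C = {1, 3, 6, 7}
First, A ∪ B = {1, 2, 5, 9, 11, 12}
Then, (A ∪ B) ∪ C = {1, 2, 3, 5, 6, 7, 9, 11, 12}

{1, 2, 3, 5, 6, 7, 9, 11, 12}


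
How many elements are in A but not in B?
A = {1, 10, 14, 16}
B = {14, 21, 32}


Set A = {1, 10, 14, 16}
Set B = {14, 21, 32}
A \ B = {1, 10, 16}
|A \ B| = 3

3


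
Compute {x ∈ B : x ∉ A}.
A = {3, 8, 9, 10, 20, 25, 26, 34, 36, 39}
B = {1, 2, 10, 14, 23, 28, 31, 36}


Set A = {3, 8, 9, 10, 20, 25, 26, 34, 36, 39}
Set B = {1, 2, 10, 14, 23, 28, 31, 36}
Check each element of B against A:
1 ∉ A (include), 2 ∉ A (include), 10 ∈ A, 14 ∉ A (include), 23 ∉ A (include), 28 ∉ A (include), 31 ∉ A (include), 36 ∈ A
Elements of B not in A: {1, 2, 14, 23, 28, 31}

{1, 2, 14, 23, 28, 31}


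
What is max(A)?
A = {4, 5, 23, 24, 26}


Set A = {4, 5, 23, 24, 26}
Elements in ascending order: 4, 5, 23, 24, 26
The largest element is 26.

26


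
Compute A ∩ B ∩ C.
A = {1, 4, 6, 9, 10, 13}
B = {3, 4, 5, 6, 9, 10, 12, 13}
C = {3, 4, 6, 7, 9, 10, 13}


Set A = {1, 4, 6, 9, 10, 13}
Set B = {3, 4, 5, 6, 9, 10, 12, 13}
Set C = {3, 4, 6, 7, 9, 10, 13}
First, A ∩ B = {4, 6, 9, 10, 13}
Then, (A ∩ B) ∩ C = {4, 6, 9, 10, 13}

{4, 6, 9, 10, 13}


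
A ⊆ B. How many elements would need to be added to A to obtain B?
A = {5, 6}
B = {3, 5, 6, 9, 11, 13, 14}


Set A = {5, 6}, |A| = 2
Set B = {3, 5, 6, 9, 11, 13, 14}, |B| = 7
Since A ⊆ B: B \ A = {3, 9, 11, 13, 14}
|B| - |A| = 7 - 2 = 5

5


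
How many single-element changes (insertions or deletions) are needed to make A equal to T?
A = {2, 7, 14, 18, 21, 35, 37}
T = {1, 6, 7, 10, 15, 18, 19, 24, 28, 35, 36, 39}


Set A = {2, 7, 14, 18, 21, 35, 37}
Set T = {1, 6, 7, 10, 15, 18, 19, 24, 28, 35, 36, 39}
Elements to remove from A (in A, not in T): {2, 14, 21, 37} → 4 removals
Elements to add to A (in T, not in A): {1, 6, 10, 15, 19, 24, 28, 36, 39} → 9 additions
Total edits = 4 + 9 = 13

13


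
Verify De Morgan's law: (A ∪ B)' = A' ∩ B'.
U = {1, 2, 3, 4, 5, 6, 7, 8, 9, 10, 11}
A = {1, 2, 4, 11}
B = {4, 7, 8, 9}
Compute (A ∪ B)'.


U = {1, 2, 3, 4, 5, 6, 7, 8, 9, 10, 11}
A = {1, 2, 4, 11}, B = {4, 7, 8, 9}
A ∪ B = {1, 2, 4, 7, 8, 9, 11}
(A ∪ B)' = U \ (A ∪ B) = {3, 5, 6, 10}
Verification via A' ∩ B': A' = {3, 5, 6, 7, 8, 9, 10}, B' = {1, 2, 3, 5, 6, 10, 11}
A' ∩ B' = {3, 5, 6, 10} ✓

{3, 5, 6, 10}


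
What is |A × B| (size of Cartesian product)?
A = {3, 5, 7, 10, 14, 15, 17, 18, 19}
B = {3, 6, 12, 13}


Set A = {3, 5, 7, 10, 14, 15, 17, 18, 19} has 9 elements.
Set B = {3, 6, 12, 13} has 4 elements.
|A × B| = |A| × |B| = 9 × 4 = 36

36


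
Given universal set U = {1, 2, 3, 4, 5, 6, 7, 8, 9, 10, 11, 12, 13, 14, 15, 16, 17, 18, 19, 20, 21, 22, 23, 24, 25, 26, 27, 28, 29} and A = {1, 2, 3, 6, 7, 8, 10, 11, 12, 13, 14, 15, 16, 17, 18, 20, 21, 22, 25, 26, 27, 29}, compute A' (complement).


Universal set U = {1, 2, 3, 4, 5, 6, 7, 8, 9, 10, 11, 12, 13, 14, 15, 16, 17, 18, 19, 20, 21, 22, 23, 24, 25, 26, 27, 28, 29}
Set A = {1, 2, 3, 6, 7, 8, 10, 11, 12, 13, 14, 15, 16, 17, 18, 20, 21, 22, 25, 26, 27, 29}
A' = U \ A = elements in U but not in A
Checking each element of U:
1 (in A, exclude), 2 (in A, exclude), 3 (in A, exclude), 4 (not in A, include), 5 (not in A, include), 6 (in A, exclude), 7 (in A, exclude), 8 (in A, exclude), 9 (not in A, include), 10 (in A, exclude), 11 (in A, exclude), 12 (in A, exclude), 13 (in A, exclude), 14 (in A, exclude), 15 (in A, exclude), 16 (in A, exclude), 17 (in A, exclude), 18 (in A, exclude), 19 (not in A, include), 20 (in A, exclude), 21 (in A, exclude), 22 (in A, exclude), 23 (not in A, include), 24 (not in A, include), 25 (in A, exclude), 26 (in A, exclude), 27 (in A, exclude), 28 (not in A, include), 29 (in A, exclude)
A' = {4, 5, 9, 19, 23, 24, 28}

{4, 5, 9, 19, 23, 24, 28}


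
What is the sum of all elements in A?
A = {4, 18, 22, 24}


Set A = {4, 18, 22, 24}
Sum = 4 + 18 + 22 + 24 = 68

68


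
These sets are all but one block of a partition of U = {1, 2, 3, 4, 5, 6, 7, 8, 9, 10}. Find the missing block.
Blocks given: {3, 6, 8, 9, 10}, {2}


U = {1, 2, 3, 4, 5, 6, 7, 8, 9, 10}
Shown blocks: {3, 6, 8, 9, 10}, {2}
A partition's blocks are pairwise disjoint and cover U, so the missing block = U \ (union of shown blocks).
Union of shown blocks: {2, 3, 6, 8, 9, 10}
Missing block = U \ (union) = {1, 4, 5, 7}

{1, 4, 5, 7}


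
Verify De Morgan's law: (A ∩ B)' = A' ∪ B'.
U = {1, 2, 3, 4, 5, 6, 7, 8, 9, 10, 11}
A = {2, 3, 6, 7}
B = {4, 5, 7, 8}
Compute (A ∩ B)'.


U = {1, 2, 3, 4, 5, 6, 7, 8, 9, 10, 11}
A = {2, 3, 6, 7}, B = {4, 5, 7, 8}
A ∩ B = {7}
(A ∩ B)' = U \ (A ∩ B) = {1, 2, 3, 4, 5, 6, 8, 9, 10, 11}
Verification via A' ∪ B': A' = {1, 4, 5, 8, 9, 10, 11}, B' = {1, 2, 3, 6, 9, 10, 11}
A' ∪ B' = {1, 2, 3, 4, 5, 6, 8, 9, 10, 11} ✓

{1, 2, 3, 4, 5, 6, 8, 9, 10, 11}


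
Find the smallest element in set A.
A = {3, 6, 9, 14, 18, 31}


Set A = {3, 6, 9, 14, 18, 31}
Elements in ascending order: 3, 6, 9, 14, 18, 31
The smallest element is 3.

3


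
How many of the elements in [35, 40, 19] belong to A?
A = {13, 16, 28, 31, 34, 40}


Set A = {13, 16, 28, 31, 34, 40}
Candidates: [35, 40, 19]
Check each candidate:
35 ∉ A, 40 ∈ A, 19 ∉ A
Count of candidates in A: 1

1


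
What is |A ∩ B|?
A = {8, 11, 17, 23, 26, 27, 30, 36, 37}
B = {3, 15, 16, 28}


Set A = {8, 11, 17, 23, 26, 27, 30, 36, 37}
Set B = {3, 15, 16, 28}
A ∩ B = {}
|A ∩ B| = 0

0


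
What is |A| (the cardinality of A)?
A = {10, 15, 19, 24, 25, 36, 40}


Set A = {10, 15, 19, 24, 25, 36, 40}
Listing elements: 10, 15, 19, 24, 25, 36, 40
Counting: 7 elements
|A| = 7

7


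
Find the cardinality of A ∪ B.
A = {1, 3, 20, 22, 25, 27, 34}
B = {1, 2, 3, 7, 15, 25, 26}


Set A = {1, 3, 20, 22, 25, 27, 34}, |A| = 7
Set B = {1, 2, 3, 7, 15, 25, 26}, |B| = 7
A ∩ B = {1, 3, 25}, |A ∩ B| = 3
|A ∪ B| = |A| + |B| - |A ∩ B| = 7 + 7 - 3 = 11

11


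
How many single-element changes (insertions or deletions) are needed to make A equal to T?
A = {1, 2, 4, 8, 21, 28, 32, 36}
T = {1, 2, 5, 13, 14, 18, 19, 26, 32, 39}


Set A = {1, 2, 4, 8, 21, 28, 32, 36}
Set T = {1, 2, 5, 13, 14, 18, 19, 26, 32, 39}
Elements to remove from A (in A, not in T): {4, 8, 21, 28, 36} → 5 removals
Elements to add to A (in T, not in A): {5, 13, 14, 18, 19, 26, 39} → 7 additions
Total edits = 5 + 7 = 12

12


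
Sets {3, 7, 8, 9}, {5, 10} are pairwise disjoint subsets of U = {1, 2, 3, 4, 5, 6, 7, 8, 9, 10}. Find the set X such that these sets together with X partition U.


U = {1, 2, 3, 4, 5, 6, 7, 8, 9, 10}
Shown blocks: {3, 7, 8, 9}, {5, 10}
A partition's blocks are pairwise disjoint and cover U, so the missing block = U \ (union of shown blocks).
Union of shown blocks: {3, 5, 7, 8, 9, 10}
Missing block = U \ (union) = {1, 2, 4, 6}

{1, 2, 4, 6}


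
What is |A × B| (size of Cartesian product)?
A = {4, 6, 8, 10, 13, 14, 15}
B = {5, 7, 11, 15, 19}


Set A = {4, 6, 8, 10, 13, 14, 15} has 7 elements.
Set B = {5, 7, 11, 15, 19} has 5 elements.
|A × B| = |A| × |B| = 7 × 5 = 35

35


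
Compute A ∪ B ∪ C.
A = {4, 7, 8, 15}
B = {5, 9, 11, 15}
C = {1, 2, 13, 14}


Set A = {4, 7, 8, 15}
Set B = {5, 9, 11, 15}
Set C = {1, 2, 13, 14}
First, A ∪ B = {4, 5, 7, 8, 9, 11, 15}
Then, (A ∪ B) ∪ C = {1, 2, 4, 5, 7, 8, 9, 11, 13, 14, 15}

{1, 2, 4, 5, 7, 8, 9, 11, 13, 14, 15}


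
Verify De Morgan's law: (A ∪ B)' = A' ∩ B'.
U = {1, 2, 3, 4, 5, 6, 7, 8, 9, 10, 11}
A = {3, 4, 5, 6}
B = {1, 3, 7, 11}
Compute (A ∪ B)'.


U = {1, 2, 3, 4, 5, 6, 7, 8, 9, 10, 11}
A = {3, 4, 5, 6}, B = {1, 3, 7, 11}
A ∪ B = {1, 3, 4, 5, 6, 7, 11}
(A ∪ B)' = U \ (A ∪ B) = {2, 8, 9, 10}
Verification via A' ∩ B': A' = {1, 2, 7, 8, 9, 10, 11}, B' = {2, 4, 5, 6, 8, 9, 10}
A' ∩ B' = {2, 8, 9, 10} ✓

{2, 8, 9, 10}


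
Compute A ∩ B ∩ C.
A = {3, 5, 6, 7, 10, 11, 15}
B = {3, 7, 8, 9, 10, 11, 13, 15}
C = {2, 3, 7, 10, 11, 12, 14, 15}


Set A = {3, 5, 6, 7, 10, 11, 15}
Set B = {3, 7, 8, 9, 10, 11, 13, 15}
Set C = {2, 3, 7, 10, 11, 12, 14, 15}
First, A ∩ B = {3, 7, 10, 11, 15}
Then, (A ∩ B) ∩ C = {3, 7, 10, 11, 15}

{3, 7, 10, 11, 15}


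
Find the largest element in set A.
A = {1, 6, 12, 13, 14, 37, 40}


Set A = {1, 6, 12, 13, 14, 37, 40}
Elements in ascending order: 1, 6, 12, 13, 14, 37, 40
The largest element is 40.

40


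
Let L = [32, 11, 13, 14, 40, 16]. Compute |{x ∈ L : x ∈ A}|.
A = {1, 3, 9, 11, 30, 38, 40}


Set A = {1, 3, 9, 11, 30, 38, 40}
Candidates: [32, 11, 13, 14, 40, 16]
Check each candidate:
32 ∉ A, 11 ∈ A, 13 ∉ A, 14 ∉ A, 40 ∈ A, 16 ∉ A
Count of candidates in A: 2

2


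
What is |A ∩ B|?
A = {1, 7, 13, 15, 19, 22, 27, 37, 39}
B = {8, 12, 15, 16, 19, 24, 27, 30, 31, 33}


Set A = {1, 7, 13, 15, 19, 22, 27, 37, 39}
Set B = {8, 12, 15, 16, 19, 24, 27, 30, 31, 33}
A ∩ B = {15, 19, 27}
|A ∩ B| = 3

3


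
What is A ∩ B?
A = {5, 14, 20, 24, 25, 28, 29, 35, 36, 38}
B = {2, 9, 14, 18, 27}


Set A = {5, 14, 20, 24, 25, 28, 29, 35, 36, 38}
Set B = {2, 9, 14, 18, 27}
A ∩ B includes only elements in both sets.
Check each element of A against B:
5 ✗, 14 ✓, 20 ✗, 24 ✗, 25 ✗, 28 ✗, 29 ✗, 35 ✗, 36 ✗, 38 ✗
A ∩ B = {14}

{14}


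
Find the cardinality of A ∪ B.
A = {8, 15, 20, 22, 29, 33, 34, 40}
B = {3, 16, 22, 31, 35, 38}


Set A = {8, 15, 20, 22, 29, 33, 34, 40}, |A| = 8
Set B = {3, 16, 22, 31, 35, 38}, |B| = 6
A ∩ B = {22}, |A ∩ B| = 1
|A ∪ B| = |A| + |B| - |A ∩ B| = 8 + 6 - 1 = 13

13


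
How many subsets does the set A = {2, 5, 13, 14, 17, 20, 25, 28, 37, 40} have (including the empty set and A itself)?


Set A = {2, 5, 13, 14, 17, 20, 25, 28, 37, 40}
|A| = 10
The power set P(A) contains all subsets of A.
|P(A)| = 2^|A| = 2^10 = 1024

1024


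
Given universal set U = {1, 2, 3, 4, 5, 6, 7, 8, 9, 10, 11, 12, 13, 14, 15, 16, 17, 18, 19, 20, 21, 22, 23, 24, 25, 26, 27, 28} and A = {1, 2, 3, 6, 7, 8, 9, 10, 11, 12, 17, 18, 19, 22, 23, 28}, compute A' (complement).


Universal set U = {1, 2, 3, 4, 5, 6, 7, 8, 9, 10, 11, 12, 13, 14, 15, 16, 17, 18, 19, 20, 21, 22, 23, 24, 25, 26, 27, 28}
Set A = {1, 2, 3, 6, 7, 8, 9, 10, 11, 12, 17, 18, 19, 22, 23, 28}
A' = U \ A = elements in U but not in A
Checking each element of U:
1 (in A, exclude), 2 (in A, exclude), 3 (in A, exclude), 4 (not in A, include), 5 (not in A, include), 6 (in A, exclude), 7 (in A, exclude), 8 (in A, exclude), 9 (in A, exclude), 10 (in A, exclude), 11 (in A, exclude), 12 (in A, exclude), 13 (not in A, include), 14 (not in A, include), 15 (not in A, include), 16 (not in A, include), 17 (in A, exclude), 18 (in A, exclude), 19 (in A, exclude), 20 (not in A, include), 21 (not in A, include), 22 (in A, exclude), 23 (in A, exclude), 24 (not in A, include), 25 (not in A, include), 26 (not in A, include), 27 (not in A, include), 28 (in A, exclude)
A' = {4, 5, 13, 14, 15, 16, 20, 21, 24, 25, 26, 27}

{4, 5, 13, 14, 15, 16, 20, 21, 24, 25, 26, 27}


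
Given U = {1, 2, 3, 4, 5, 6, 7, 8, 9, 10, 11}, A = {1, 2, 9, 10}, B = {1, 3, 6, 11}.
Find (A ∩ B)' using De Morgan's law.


U = {1, 2, 3, 4, 5, 6, 7, 8, 9, 10, 11}
A = {1, 2, 9, 10}, B = {1, 3, 6, 11}
A ∩ B = {1}
(A ∩ B)' = U \ (A ∩ B) = {2, 3, 4, 5, 6, 7, 8, 9, 10, 11}
Verification via A' ∪ B': A' = {3, 4, 5, 6, 7, 8, 11}, B' = {2, 4, 5, 7, 8, 9, 10}
A' ∪ B' = {2, 3, 4, 5, 6, 7, 8, 9, 10, 11} ✓

{2, 3, 4, 5, 6, 7, 8, 9, 10, 11}


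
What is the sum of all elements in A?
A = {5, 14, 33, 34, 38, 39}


Set A = {5, 14, 33, 34, 38, 39}
Sum = 5 + 14 + 33 + 34 + 38 + 39 = 163

163


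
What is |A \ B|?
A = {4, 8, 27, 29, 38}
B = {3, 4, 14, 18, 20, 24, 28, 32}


Set A = {4, 8, 27, 29, 38}
Set B = {3, 4, 14, 18, 20, 24, 28, 32}
A \ B = {8, 27, 29, 38}
|A \ B| = 4

4


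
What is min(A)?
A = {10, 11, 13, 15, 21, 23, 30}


Set A = {10, 11, 13, 15, 21, 23, 30}
Elements in ascending order: 10, 11, 13, 15, 21, 23, 30
The smallest element is 10.

10


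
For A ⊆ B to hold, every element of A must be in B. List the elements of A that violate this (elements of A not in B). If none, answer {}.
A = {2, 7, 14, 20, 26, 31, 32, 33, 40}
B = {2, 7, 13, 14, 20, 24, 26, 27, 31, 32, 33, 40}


Set A = {2, 7, 14, 20, 26, 31, 32, 33, 40}
Set B = {2, 7, 13, 14, 20, 24, 26, 27, 31, 32, 33, 40}
Check each element of A against B:
2 ∈ B, 7 ∈ B, 14 ∈ B, 20 ∈ B, 26 ∈ B, 31 ∈ B, 32 ∈ B, 33 ∈ B, 40 ∈ B
Elements of A not in B: {}

{}
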